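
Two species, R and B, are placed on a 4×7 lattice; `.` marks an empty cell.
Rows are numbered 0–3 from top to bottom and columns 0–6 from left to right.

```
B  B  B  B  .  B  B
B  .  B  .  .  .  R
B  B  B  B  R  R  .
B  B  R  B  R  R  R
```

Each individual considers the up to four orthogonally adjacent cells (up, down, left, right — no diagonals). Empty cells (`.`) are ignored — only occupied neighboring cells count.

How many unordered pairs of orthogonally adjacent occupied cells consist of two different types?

Scan each occupied cell's neighbors to the right and below so each pair is counted once.
Row 0: B(0,0)–B(0,1)= B(0,0)–B(1,0)= B(0,1)–B(0,2)= B(0,2)–B(0,3)= B(0,2)–B(1,2)= B(0,5)–B(0,6)= B(0,6)–R(1,6)≠  → 1/7 unlike.
Row 1: B(1,0)–B(2,0)= B(1,2)–B(2,2)=  → 0/2 unlike.
Row 2: B(2,0)–B(2,1)= B(2,0)–B(3,0)= B(2,1)–B(2,2)= B(2,1)–B(3,1)= B(2,2)–B(2,3)= B(2,2)–R(3,2)≠ B(2,3)–R(2,4)≠ B(2,3)–B(3,3)= R(2,4)–R(2,5)= R(2,4)–R(3,4)= R(2,5)–R(3,5)=  → 2/11 unlike.
Row 3: B(3,0)–B(3,1)= B(3,1)–R(3,2)≠ R(3,2)–B(3,3)≠ B(3,3)–R(3,4)≠ R(3,4)–R(3,5)= R(3,5)–R(3,6)=  → 3/6 unlike.
Total adjacent occupied pairs: 26; unlike-type pairs: 6.

6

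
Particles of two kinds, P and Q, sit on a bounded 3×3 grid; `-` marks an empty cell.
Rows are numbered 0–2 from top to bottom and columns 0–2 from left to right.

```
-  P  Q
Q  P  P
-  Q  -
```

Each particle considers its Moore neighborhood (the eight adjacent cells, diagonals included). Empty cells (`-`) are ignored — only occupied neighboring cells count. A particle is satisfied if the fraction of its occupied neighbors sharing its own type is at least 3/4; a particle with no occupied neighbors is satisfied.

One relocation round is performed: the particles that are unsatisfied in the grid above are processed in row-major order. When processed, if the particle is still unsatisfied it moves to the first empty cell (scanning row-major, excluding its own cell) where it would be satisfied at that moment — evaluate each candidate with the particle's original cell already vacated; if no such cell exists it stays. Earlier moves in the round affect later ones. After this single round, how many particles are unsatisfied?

6

Initially unsatisfied (in order): (0,1), (0,2), (1,0), (1,1), (1,2), (2,1).
  (0,1): no empty cell satisfies it; stays.
  (0,2): no empty cell satisfies it; stays.
  (1,0): no empty cell satisfies it; stays.
  (1,1): no empty cell satisfies it; stays.
  (1,2): no empty cell satisfies it; stays.
  (2,1): no empty cell satisfies it; stays.
Resulting grid:
- P Q
Q P P
- Q -
Unsatisfied now: (0,1), (0,2), (1,0), (1,1), (1,2), (2,1).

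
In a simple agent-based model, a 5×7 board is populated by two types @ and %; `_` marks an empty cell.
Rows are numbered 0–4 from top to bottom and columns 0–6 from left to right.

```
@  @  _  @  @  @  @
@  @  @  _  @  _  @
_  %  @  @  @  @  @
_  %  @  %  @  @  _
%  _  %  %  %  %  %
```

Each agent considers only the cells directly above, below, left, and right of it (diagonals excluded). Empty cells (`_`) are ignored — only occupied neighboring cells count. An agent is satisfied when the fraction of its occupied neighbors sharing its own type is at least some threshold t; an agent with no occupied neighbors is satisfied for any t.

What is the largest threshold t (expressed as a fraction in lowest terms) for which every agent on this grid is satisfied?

Row 0: (0,0)@ 2/2 · (0,1)@ 2/2 · (0,3)@ 1/1 · (0,4)@ 3/3 · (0,5)@ 2/2 · (0,6)@ 2/2
Row 1: (1,0)@ 2/2 · (1,1)@ 3/4 · (1,2)@ 2/2 · (1,4)@ 2/2 · (1,6)@ 2/2
Row 2: (2,1)% 1/3 · (2,2)@ 3/4 · (2,3)@ 2/3 · (2,4)@ 4/4 · (2,5)@ 3/3 · (2,6)@ 2/2
Row 3: (3,1)% 1/2 · (3,2)@ 1/4 · (3,3)% 1/4 · (3,4)@ 2/4 · (3,5)@ 2/3
Row 4: (4,0)% — no occupied neighbors · (4,2)% 1/2 · (4,3)% 3/3 · (4,4)% 2/3 · (4,5)% 2/3 · (4,6)% 1/1
The smallest same-type fraction is 1/4 at (3,2), which reduces to 1/4. Any threshold above that leaves this agent unsatisfied.

1/4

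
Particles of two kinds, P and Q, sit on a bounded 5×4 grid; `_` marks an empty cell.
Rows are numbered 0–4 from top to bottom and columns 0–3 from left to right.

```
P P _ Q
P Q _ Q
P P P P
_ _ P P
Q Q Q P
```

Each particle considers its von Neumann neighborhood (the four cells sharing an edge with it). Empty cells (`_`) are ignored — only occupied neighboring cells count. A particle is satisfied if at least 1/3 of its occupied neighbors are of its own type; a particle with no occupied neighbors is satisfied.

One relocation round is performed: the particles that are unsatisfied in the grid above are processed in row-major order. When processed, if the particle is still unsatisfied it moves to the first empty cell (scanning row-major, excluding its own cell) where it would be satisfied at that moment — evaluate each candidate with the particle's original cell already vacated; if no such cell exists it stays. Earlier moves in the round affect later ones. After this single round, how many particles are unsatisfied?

0

Initially unsatisfied (in order): (1,1).
  (1,1) → (0,2).
Resulting grid:
P P Q Q
P _ _ Q
P P P P
_ _ P P
Q Q Q P
All satisfied now.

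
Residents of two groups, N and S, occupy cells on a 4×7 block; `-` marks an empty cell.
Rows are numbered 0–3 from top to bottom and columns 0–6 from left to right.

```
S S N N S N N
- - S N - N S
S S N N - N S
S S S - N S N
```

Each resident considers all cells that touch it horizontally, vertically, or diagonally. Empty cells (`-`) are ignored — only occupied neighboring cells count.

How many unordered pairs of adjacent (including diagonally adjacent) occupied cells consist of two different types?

Scan each occupied cell's neighbors to the right and below (and the two forward diagonals) so each pair is counted once.
Row 0: S(0,0)–S(0,1)= S(0,1)–N(0,2)≠ S(0,1)–S(1,2)= N(0,2)–N(0,3)= N(0,2)–S(1,2)≠ N(0,2)–N(1,3)= N(0,3)–S(0,4)≠ N(0,3)–N(1,3)= N(0,3)–S(1,2)≠ S(0,4)–N(0,5)≠ S(0,4)–N(1,5)≠ S(0,4)–N(1,3)≠ N(0,5)–N(0,6)= N(0,5)–N(1,5)= N(0,5)–S(1,6)≠ N(0,6)–S(1,6)≠ N(0,6)–N(1,5)=  → 9/17 unlike.
Row 1: S(1,2)–N(1,3)≠ S(1,2)–N(2,2)≠ S(1,2)–N(2,3)≠ S(1,2)–S(2,1)= N(1,3)–N(2,3)= N(1,3)–N(2,2)= N(1,5)–S(1,6)≠ N(1,5)–N(2,5)= N(1,5)–S(2,6)≠ S(1,6)–S(2,6)= S(1,6)–N(2,5)≠  → 6/11 unlike.
Row 2: S(2,0)–S(2,1)= S(2,0)–S(3,0)= S(2,0)–S(3,1)= S(2,1)–N(2,2)≠ S(2,1)–S(3,1)= S(2,1)–S(3,2)= S(2,1)–S(3,0)= N(2,2)–N(2,3)= N(2,2)–S(3,2)≠ N(2,2)–S(3,1)≠ N(2,3)–N(3,4)= N(2,3)–S(3,2)≠ N(2,5)–S(2,6)≠ N(2,5)–S(3,5)≠ N(2,5)–N(3,6)= N(2,5)–N(3,4)= S(2,6)–N(3,6)≠ S(2,6)–S(3,5)=  → 7/18 unlike.
Row 3: S(3,0)–S(3,1)= S(3,1)–S(3,2)= N(3,4)–S(3,5)≠ S(3,5)–N(3,6)≠  → 2/4 unlike.
Total adjacent occupied pairs: 50; unlike-type pairs: 24.

24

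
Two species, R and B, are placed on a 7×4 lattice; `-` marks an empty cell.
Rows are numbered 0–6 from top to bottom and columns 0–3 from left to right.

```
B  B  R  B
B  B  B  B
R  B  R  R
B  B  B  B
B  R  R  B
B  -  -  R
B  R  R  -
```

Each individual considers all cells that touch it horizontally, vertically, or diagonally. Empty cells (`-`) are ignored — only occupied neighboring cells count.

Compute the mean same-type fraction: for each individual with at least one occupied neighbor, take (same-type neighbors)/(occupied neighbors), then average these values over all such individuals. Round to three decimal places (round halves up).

(0,0)B 3/3
(0,1)B 4/5
(0,2)R 0/5
(0,3)B 2/3
(1,0)B 4/5
(1,1)B 5/8
(1,2)B 5/8
(1,3)B 2/5
(2,0)R 0/5
(2,1)B 6/8
(2,2)R 1/8
(2,3)R 1/5
(3,0)B 3/5
(3,1)B 4/8
(3,2)B 4/8
(3,3)B 2/5
(4,0)B 3/4
(4,1)R 1/6
(4,2)R 2/6
(4,3)B 2/4
(5,0)B 2/4
(5,3)R 2/3
(6,0)B 1/2
(6,1)R 1/3
(6,2)R 2/2
Sum over 25 individuals: 3/3 + 4/5 + 0/5 + 2/3 + 4/5 + 5/8 + 5/8 + 2/5 + 0/5 + 6/8 + 1/8 + 1/5 + 3/5 + 4/8 + 4/8 + 2/5 + 3/4 + 1/6 + 2/6 + 2/4 + 2/4 + 2/3 + 1/2 + 1/3 + 2/2 = 1529/120; mean = 1529/120 ÷ 25 = 1529/3000 = 0.509666… → 0.510.

0.510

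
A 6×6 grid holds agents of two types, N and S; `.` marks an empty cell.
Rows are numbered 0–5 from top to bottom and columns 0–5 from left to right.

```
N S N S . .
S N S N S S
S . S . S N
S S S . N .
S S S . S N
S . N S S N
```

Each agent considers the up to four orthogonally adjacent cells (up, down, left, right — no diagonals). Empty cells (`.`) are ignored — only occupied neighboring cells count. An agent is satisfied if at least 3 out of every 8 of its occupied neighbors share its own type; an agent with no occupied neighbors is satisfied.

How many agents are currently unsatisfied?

(0,0)N 0/2 ✗
(0,1)S 0/3 ✗
(0,2)N 0/3 ✗
(0,3)S 0/2 ✗
(1,0)S 1/3 ✗
(1,1)N 0/3 ✗
(1,2)S 1/4 ✗
(1,3)N 0/3 ✗
(1,4)S 2/3 ✓
(1,5)S 1/2 ✓
(2,0)S 2/2 ✓
(2,2)S 2/2 ✓
(2,4)S 1/3 ✗
(2,5)N 0/2 ✗
(3,0)S 3/3 ✓
(3,1)S 3/3 ✓
(3,2)S 3/3 ✓
(3,4)N 0/2 ✗
(4,0)S 3/3 ✓
(4,1)S 3/3 ✓
(4,2)S 2/3 ✓
(4,4)S 1/3 ✗
(4,5)N 1/2 ✓
(5,0)S 1/1 ✓
(5,2)N 0/2 ✗
(5,3)S 1/2 ✓
(5,4)S 2/3 ✓
(5,5)N 1/2 ✓
Unsatisfied: (0,0), (0,1), (0,2), (0,3), (1,0), (1,1), (1,2), (1,3), (2,4), (2,5), (3,4), (4,4), (5,2) — 13 in total.

13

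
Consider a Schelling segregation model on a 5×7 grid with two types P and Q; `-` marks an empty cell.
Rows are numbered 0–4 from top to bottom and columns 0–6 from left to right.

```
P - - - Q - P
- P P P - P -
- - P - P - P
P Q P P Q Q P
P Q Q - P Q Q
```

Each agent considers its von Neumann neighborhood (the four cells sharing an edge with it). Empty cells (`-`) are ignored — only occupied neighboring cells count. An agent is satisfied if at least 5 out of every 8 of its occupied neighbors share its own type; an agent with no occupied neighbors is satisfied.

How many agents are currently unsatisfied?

(0,0)P 0/0 ✓
(0,4)Q 0/0 ✓
(0,6)P 0/0 ✓
(1,1)P 1/1 ✓
(1,2)P 3/3 ✓
(1,3)P 1/1 ✓
(1,5)P 0/0 ✓
(2,2)P 2/2 ✓
(2,4)P 0/1 ✗
(2,6)P 1/1 ✓
(3,0)P 1/2 ✗
(3,1)Q 1/3 ✗
(3,2)P 2/4 ✗
(3,3)P 1/2 ✗
(3,4)Q 1/4 ✗
(3,5)Q 2/3 ✓
(3,6)P 1/3 ✗
(4,0)P 1/2 ✗
(4,1)Q 2/3 ✓
(4,2)Q 1/2 ✗
(4,4)P 0/2 ✗
(4,5)Q 2/3 ✓
(4,6)Q 1/2 ✗
Unsatisfied: (2,4), (3,0), (3,1), (3,2), (3,3), (3,4), (3,6), (4,0), (4,2), (4,4), (4,6) — 11 in total.

11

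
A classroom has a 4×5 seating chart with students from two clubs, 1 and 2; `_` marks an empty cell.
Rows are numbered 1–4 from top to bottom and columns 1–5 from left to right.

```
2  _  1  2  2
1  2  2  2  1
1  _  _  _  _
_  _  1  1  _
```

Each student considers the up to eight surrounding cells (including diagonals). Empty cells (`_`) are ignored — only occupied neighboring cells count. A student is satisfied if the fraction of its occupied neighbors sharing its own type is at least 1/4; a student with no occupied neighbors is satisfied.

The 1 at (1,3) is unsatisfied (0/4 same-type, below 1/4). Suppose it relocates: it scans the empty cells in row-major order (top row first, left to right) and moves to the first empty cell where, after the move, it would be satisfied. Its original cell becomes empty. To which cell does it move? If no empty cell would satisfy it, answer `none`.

Vacating (1,3). Empty cells in order:
  (1,2): 1/4 same-type → satisfied — stop here.

(1,2)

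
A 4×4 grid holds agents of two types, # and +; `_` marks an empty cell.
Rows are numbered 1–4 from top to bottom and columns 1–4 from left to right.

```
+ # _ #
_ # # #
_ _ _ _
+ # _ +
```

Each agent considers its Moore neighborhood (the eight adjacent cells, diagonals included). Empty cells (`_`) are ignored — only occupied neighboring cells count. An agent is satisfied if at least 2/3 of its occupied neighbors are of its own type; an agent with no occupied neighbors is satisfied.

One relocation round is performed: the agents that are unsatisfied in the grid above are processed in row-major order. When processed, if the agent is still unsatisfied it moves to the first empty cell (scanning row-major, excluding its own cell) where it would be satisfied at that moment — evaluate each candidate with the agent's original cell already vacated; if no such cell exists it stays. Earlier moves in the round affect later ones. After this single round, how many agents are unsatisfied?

Initially unsatisfied (in order): (1,1), (4,1), (4,2).
  (1,1): no empty cell satisfies it; stays.
  (4,1): no empty cell satisfies it; stays.
  (4,2) → (1,3).
Resulting grid:
+ # # #
_ # # #
_ _ _ _
+ _ _ +
Unsatisfied now: (1,1).

1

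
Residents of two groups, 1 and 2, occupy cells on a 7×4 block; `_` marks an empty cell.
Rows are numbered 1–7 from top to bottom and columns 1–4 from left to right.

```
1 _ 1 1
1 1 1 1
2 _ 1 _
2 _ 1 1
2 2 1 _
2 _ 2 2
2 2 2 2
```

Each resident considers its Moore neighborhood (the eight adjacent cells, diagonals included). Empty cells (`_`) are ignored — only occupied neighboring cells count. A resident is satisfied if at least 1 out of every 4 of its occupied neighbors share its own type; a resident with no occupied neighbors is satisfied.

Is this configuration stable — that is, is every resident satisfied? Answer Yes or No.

Yes

Row 1: (1,1)1 2/2 ok · (1,3)1 4/4 ok · (1,4)1 3/3 ok
Row 2: (2,1)1 2/3 ok · (2,2)1 5/6 ok · (2,3)1 5/5 ok · (2,4)1 4/4 ok
Row 3: (3,1)2 1/3 ok · (3,3)1 5/5 ok
Row 4: (4,1)2 3/3 ok · (4,3)1 3/4 ok · (4,4)1 3/3 ok
Row 5: (5,1)2 3/3 ok · (5,2)2 4/6 ok · (5,3)1 2/5 ok
Row 6: (6,1)2 4/4 ok · (6,3)2 5/6 ok · (6,4)2 3/4 ok
Row 7: (7,1)2 2/2 ok · (7,2)2 4/4 ok · (7,3)2 4/4 ok · (7,4)2 3/3 ok
All meet the threshold, so the configuration is stable.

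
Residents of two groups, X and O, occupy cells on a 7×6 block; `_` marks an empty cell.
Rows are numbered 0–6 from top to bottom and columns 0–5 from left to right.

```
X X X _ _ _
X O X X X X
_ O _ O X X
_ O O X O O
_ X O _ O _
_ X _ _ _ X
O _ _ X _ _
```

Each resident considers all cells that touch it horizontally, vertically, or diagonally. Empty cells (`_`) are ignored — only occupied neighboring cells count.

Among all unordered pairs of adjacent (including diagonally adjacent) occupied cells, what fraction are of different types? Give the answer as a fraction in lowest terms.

Scan each occupied cell's neighbors to the right and below (and the two forward diagonals) so each pair is counted once.
From row 0: 3 unlike of 10 pairs (running 3/10).
From row 1: 7 unlike of 16 pairs (running 10/26).
From row 2: 6 unlike of 12 pairs (running 16/38).
From row 3: 6 unlike of 12 pairs (running 22/50).
From row 4: 3 unlike of 4 pairs (running 25/54).
From row 5: 1 unlike of 1 pairs (running 26/55).
Total adjacent occupied pairs: 55; unlike-type pairs: 26.
26/55 is already in lowest terms.

26/55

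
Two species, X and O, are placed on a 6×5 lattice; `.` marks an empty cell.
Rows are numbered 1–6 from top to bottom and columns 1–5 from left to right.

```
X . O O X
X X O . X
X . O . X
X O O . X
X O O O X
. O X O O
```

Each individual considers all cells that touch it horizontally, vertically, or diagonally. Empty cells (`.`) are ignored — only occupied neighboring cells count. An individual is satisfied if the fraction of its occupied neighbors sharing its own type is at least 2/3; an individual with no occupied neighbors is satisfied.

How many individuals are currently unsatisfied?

Row 1: (1,1)X 2/2 ok · (1,3)O 2/3 ok · (1,4)O 2/4 unhappy · (1,5)X 1/2 unhappy
Row 2: (2,1)X 3/3 ok · (2,2)X 3/6 unhappy · (2,3)O 3/4 ok · (2,5)X 2/3 ok
Row 3: (3,1)X 3/4 ok · (3,3)O 3/4 ok · (3,5)X 2/2 ok
Row 4: (4,1)X 2/4 unhappy · (4,2)O 4/7 unhappy · (4,3)O 5/5 ok · (4,5)X 2/3 ok
Row 5: (5,1)X 1/4 unhappy · (5,2)O 4/7 unhappy · (5,3)O 6/7 ok · (5,4)O 4/7 unhappy · (5,5)X 1/4 unhappy
Row 6: (6,2)O 2/4 unhappy · (6,3)X 0/5 unhappy · (6,4)O 3/5 unhappy · (6,5)O 2/3 ok
Unsatisfied: (1,4), (1,5), (2,2), (4,1), (4,2), (5,1), (5,2), (5,4), (5,5), (6,2), (6,3), (6,4) — 12 in total.

12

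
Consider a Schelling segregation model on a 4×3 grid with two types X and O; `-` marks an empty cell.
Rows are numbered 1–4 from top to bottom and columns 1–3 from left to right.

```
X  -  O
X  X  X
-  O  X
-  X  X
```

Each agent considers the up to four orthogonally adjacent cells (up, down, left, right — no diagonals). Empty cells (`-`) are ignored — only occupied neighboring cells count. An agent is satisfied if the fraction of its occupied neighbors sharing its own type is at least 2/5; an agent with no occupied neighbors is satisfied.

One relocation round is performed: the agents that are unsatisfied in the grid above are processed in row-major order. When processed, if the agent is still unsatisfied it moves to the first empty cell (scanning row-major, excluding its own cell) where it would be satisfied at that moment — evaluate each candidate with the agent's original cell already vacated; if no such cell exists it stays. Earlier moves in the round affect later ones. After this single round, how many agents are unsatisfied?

0

Initially unsatisfied (in order): (1,3), (3,2).
  (1,3) → (3,1).
  (3,2) → (4,1).
Resulting grid:
X - -
X X X
O - X
O X X
All satisfied now.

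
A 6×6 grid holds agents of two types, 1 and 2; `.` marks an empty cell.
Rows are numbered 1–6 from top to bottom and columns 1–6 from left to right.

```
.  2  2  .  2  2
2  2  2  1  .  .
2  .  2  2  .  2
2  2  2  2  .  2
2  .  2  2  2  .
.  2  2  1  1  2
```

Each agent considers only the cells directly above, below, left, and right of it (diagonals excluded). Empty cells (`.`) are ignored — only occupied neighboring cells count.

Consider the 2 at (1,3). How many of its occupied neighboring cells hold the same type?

2

Occupied neighbors of (1,3): (2,3)=2, (1,2)=2.
Same type (2): 2 of 2.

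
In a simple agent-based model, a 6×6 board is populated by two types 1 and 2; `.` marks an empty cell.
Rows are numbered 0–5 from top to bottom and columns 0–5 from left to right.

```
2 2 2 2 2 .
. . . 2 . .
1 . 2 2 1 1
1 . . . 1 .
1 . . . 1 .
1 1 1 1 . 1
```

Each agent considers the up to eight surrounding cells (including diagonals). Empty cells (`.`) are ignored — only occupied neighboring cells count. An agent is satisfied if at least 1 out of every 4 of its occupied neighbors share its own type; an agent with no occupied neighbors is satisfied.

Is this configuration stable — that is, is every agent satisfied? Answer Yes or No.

(0,0)2 1/1 ok
(0,1)2 2/2 ok
(0,2)2 3/3 ok
(0,3)2 3/3 ok
(0,4)2 2/2 ok
(1,3)2 5/6 ok
(2,0)1 1/1 ok
(2,2)2 2/2 ok
(2,3)2 2/4 ok
(2,4)1 2/4 ok
(2,5)1 2/2 ok
(3,0)1 2/2 ok
(3,4)1 3/4 ok
(4,0)1 3/3 ok
(4,4)1 3/3 ok
(5,0)1 2/2 ok
(5,1)1 3/3 ok
(5,2)1 2/2 ok
(5,3)1 2/2 ok
(5,5)1 1/1 ok
All meet the threshold, so the configuration is stable.

Yes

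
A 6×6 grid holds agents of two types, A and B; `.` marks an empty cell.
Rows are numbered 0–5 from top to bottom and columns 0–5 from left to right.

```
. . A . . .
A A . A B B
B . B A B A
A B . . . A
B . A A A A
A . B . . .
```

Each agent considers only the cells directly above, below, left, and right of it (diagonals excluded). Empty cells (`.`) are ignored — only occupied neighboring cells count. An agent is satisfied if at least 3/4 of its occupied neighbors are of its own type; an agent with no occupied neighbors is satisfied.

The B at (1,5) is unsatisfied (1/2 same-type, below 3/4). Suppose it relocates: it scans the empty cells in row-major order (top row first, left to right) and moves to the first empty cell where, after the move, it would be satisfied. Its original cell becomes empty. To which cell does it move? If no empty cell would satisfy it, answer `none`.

(0,4)

Vacating (1,5). Empty cells in order:
  (0,0): 0/1 same-type → still unsatisfied.
  (0,1): 0/2 same-type → still unsatisfied.
  (0,3): 0/2 same-type → still unsatisfied.
  (0,4): 1/1 same-type → satisfied — stop here.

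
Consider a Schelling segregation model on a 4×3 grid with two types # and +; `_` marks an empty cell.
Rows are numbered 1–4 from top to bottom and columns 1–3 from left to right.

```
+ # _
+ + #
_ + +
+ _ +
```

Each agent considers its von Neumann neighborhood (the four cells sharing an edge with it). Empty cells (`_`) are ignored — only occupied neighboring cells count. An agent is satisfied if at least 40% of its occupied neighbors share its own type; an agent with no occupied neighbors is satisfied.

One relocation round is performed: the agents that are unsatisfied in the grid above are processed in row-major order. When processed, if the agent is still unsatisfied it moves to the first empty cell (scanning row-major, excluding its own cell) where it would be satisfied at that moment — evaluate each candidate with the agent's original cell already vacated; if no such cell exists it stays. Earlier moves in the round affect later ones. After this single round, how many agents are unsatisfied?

Initially unsatisfied (in order): (1,2), (2,3).
  (1,2) → (1,3).
  (2,3): no empty cell satisfies it; stays.
Resulting grid:
+ _ #
+ + #
_ + +
+ _ +
Unsatisfied now: (2,3).

1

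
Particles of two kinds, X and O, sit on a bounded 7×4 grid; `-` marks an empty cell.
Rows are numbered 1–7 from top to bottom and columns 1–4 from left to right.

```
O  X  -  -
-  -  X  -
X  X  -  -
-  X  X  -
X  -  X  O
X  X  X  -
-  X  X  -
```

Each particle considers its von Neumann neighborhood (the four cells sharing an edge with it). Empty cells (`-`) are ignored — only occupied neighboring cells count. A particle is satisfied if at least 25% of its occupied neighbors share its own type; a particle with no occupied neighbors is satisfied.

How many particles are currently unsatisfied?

3

(1,1)O 0/1 not
(1,2)X 0/1 not
(2,3)X 0/0 satisfied
(3,1)X 1/1 satisfied
(3,2)X 2/2 satisfied
(4,2)X 2/2 satisfied
(4,3)X 2/2 satisfied
(5,1)X 1/1 satisfied
(5,3)X 2/3 satisfied
(5,4)O 0/1 not
(6,1)X 2/2 satisfied
(6,2)X 3/3 satisfied
(6,3)X 3/3 satisfied
(7,2)X 2/2 satisfied
(7,3)X 2/2 satisfied
Unsatisfied: (1,1), (1,2), (5,4) — 3 in total.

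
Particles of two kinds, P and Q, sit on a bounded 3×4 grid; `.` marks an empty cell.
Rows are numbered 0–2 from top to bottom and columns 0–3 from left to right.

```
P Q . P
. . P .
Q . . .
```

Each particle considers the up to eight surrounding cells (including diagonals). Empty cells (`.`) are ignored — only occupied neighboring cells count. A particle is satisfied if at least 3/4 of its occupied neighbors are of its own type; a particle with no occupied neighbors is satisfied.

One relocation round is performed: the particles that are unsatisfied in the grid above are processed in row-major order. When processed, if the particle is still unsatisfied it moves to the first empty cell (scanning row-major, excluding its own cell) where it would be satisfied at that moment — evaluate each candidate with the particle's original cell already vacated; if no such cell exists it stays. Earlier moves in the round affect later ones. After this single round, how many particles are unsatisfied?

Initially unsatisfied (in order): (0,0), (0,1), (1,2).
  (0,0) → (1,3).
  (0,1) → (0,0).
  (1,2): now satisfied by earlier moves; stays.
Resulting grid:
Q . . P
. . P P
Q . . .
All satisfied now.

0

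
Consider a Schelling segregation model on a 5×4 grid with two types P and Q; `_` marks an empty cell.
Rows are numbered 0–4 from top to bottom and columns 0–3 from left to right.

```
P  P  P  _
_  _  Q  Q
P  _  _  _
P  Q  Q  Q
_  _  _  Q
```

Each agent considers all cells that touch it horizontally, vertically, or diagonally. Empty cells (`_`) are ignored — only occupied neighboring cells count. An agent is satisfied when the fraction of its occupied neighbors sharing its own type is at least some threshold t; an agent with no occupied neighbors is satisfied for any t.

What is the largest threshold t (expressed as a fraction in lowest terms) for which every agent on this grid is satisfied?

(0,0)P 1/1
(0,1)P 2/3
(0,2)P 1/3
(1,2)Q 1/3
(1,3)Q 1/2
(2,0)P 1/2
(3,0)P 1/2
(3,1)Q 1/3
(3,2)Q 3/3
(3,3)Q 2/2
(4,3)Q 2/2
The smallest same-type fraction is 1/3 at (0,2), which reduces to 1/3. Any threshold above that leaves this agent unsatisfied.

1/3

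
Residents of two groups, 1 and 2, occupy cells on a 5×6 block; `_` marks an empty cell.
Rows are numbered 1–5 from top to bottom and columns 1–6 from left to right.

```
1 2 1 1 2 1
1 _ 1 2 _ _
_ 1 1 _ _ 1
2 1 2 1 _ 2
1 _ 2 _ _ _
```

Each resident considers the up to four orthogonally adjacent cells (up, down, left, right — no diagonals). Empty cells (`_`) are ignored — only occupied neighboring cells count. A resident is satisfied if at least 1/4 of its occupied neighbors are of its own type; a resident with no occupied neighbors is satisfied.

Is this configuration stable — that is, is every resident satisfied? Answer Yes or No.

Row 1: (1,1)1 1/2 ok · (1,2)2 0/2 unhappy · (1,3)1 2/3 ok · (1,4)1 1/3 ok · (1,5)2 0/2 unhappy · (1,6)1 0/1 unhappy
Row 2: (2,1)1 1/1 ok · (2,3)1 2/3 ok · (2,4)2 0/2 unhappy
Row 3: (3,2)1 2/2 ok · (3,3)1 2/3 ok · (3,6)1 0/1 unhappy
Row 4: (4,1)2 0/2 unhappy · (4,2)1 1/3 ok · (4,3)2 1/4 ok · (4,4)1 0/1 unhappy · (4,6)2 0/1 unhappy
Row 5: (5,1)1 0/1 unhappy · (5,3)2 1/1 ok
For instance (1,2) has only 0/2 same-type neighbors, below 1/4.

No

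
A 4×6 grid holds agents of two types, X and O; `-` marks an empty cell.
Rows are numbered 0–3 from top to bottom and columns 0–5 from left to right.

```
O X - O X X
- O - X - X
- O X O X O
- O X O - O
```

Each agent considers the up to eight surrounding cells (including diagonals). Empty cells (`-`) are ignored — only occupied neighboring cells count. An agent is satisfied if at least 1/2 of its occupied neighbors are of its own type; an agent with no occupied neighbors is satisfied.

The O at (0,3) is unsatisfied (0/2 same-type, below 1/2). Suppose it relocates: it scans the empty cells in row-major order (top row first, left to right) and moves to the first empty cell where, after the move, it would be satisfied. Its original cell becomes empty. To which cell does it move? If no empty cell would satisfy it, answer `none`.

(1,0)

Vacating (0,3). Empty cells in order:
  (0,2): 1/3 same-type → still unsatisfied.
  (1,0): 3/4 same-type → satisfied — stop here.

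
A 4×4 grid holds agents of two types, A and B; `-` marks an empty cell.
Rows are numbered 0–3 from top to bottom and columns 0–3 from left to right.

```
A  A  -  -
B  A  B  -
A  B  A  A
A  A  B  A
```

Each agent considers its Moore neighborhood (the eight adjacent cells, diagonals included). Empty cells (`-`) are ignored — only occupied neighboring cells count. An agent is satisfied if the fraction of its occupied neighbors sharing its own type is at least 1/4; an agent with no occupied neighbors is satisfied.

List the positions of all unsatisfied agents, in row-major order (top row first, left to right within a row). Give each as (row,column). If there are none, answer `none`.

Row 0: (0,0)A 2/3 satisfied · (0,1)A 2/4 satisfied
Row 1: (1,0)B 1/5 not · (1,1)A 4/7 satisfied · (1,2)B 1/5 not
Row 2: (2,0)A 3/5 satisfied · (2,1)B 3/8 satisfied · (2,2)A 4/7 satisfied · (2,3)A 2/4 satisfied
Row 3: (3,0)A 2/3 satisfied · (3,1)A 3/5 satisfied · (3,2)B 1/5 not · (3,3)A 2/3 satisfied

(1,0), (1,2), (3,2)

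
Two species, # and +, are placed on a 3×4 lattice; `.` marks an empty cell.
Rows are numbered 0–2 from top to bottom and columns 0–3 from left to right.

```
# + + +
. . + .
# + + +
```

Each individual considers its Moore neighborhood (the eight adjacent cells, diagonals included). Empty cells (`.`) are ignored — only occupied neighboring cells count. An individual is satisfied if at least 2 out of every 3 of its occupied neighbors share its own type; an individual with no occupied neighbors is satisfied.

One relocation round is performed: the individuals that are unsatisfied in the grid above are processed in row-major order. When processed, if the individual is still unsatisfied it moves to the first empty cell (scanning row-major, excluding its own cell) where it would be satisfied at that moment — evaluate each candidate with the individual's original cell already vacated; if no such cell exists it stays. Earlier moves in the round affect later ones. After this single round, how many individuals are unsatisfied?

2

Initially unsatisfied (in order): (0,0), (2,0).
  (0,0): no empty cell satisfies it; stays.
  (2,0): no empty cell satisfies it; stays.
Resulting grid:
# + + +
. . + .
# + + +
Unsatisfied now: (0,0), (2,0).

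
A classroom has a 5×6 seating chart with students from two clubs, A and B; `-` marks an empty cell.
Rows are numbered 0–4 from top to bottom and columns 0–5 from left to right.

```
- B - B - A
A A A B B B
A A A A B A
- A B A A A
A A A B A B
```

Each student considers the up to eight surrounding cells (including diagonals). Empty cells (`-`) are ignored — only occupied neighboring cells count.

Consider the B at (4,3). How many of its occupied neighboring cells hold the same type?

1

Occupied neighbors of (4,3): (3,2)=B, (3,3)=A, (3,4)=A, (4,2)=A, (4,4)=A.
Same type (B): 1 of 5.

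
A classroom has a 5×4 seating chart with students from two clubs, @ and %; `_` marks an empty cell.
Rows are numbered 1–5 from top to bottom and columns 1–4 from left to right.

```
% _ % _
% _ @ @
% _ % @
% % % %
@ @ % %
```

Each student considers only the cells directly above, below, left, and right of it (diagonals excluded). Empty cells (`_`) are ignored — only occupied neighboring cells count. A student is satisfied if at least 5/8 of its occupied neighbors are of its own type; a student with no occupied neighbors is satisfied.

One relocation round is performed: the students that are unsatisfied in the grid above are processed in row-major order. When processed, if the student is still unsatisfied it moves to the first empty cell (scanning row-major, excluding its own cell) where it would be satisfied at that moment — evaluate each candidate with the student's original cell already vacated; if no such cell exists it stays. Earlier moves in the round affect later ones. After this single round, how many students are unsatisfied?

3

Initially unsatisfied (in order): (1,3), (2,3), (3,3), (3,4), (5,1), (5,2).
  (1,3) → (1,2).
  (2,3) → (1,4).
  (3,3) → (2,2).
  (3,4): no empty cell satisfies it; stays.
  (5,1): no empty cell satisfies it; stays.
  (5,2): no empty cell satisfies it; stays.
Resulting grid:
% % _ @
% % _ @
% _ _ @
% % % %
@ @ % %
Unsatisfied now: (3,4), (5,1), (5,2).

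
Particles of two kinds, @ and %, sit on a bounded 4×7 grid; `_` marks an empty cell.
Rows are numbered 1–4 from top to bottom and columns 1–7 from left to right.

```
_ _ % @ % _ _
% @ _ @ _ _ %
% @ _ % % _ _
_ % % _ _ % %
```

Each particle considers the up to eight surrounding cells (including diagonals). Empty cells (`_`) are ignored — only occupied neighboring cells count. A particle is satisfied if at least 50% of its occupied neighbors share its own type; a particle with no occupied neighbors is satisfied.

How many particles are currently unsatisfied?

Row 1: (1,3)% 0/3 unhappy · (1,4)@ 1/3 unhappy · (1,5)% 0/2 unhappy
Row 2: (2,1)% 1/3 unhappy · (2,2)@ 1/4 unhappy · (2,4)@ 1/5 unhappy · (2,7)% 0/0 ok
Row 3: (3,1)% 2/4 ok · (3,2)@ 1/5 unhappy · (3,4)% 2/3 ok · (3,5)% 2/3 ok
Row 4: (4,2)% 2/3 ok · (4,3)% 2/3 ok · (4,6)% 2/2 ok · (4,7)% 1/1 ok
Unsatisfied: (1,3), (1,4), (1,5), (2,1), (2,2), (2,4), (3,2) — 7 in total.

7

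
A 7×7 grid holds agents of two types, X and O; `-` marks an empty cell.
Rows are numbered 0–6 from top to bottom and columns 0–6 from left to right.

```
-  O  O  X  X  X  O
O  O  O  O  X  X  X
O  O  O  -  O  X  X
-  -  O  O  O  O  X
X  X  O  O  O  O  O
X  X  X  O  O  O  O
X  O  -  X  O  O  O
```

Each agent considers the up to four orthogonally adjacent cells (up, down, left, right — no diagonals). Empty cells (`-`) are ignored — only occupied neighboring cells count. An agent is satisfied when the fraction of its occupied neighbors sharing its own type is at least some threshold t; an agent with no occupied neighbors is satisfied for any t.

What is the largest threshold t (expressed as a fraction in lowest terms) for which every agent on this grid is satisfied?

0/1

(0,1)O 2/2
(0,2)O 2/3
(0,3)X 1/3
(0,4)X 3/3
(0,5)X 2/3
(0,6)O 0/2
(1,0)O 2/2
(1,1)O 4/4
(1,2)O 4/4
(1,3)O 1/3
(1,4)X 2/4
(1,5)X 4/4
(1,6)X 2/3
(2,0)O 2/2
(2,1)O 3/3
(2,2)O 3/3
(2,4)O 1/3
(2,5)X 2/4
(2,6)X 3/3
(3,2)O 3/3
(3,3)O 3/3
(3,4)O 4/4
(3,5)O 2/4
(3,6)X 1/3
(4,0)X 2/2
(4,1)X 2/3
(4,2)O 2/4
(4,3)O 4/4
(4,4)O 4/4
(4,5)O 4/4
(4,6)O 2/3
(5,0)X 3/3
(5,1)X 3/4
(5,2)X 1/3
(5,3)O 2/4
(5,4)O 4/4
(5,5)O 4/4
(5,6)O 3/3
(6,0)X 1/2
(6,1)O 0/2
(6,3)X 0/2
(6,4)O 2/3
(6,5)O 3/3
(6,6)O 2/2
The smallest same-type fraction is 0/2 at (0,6), which reduces to 0/1. Any threshold above that leaves this agent unsatisfied.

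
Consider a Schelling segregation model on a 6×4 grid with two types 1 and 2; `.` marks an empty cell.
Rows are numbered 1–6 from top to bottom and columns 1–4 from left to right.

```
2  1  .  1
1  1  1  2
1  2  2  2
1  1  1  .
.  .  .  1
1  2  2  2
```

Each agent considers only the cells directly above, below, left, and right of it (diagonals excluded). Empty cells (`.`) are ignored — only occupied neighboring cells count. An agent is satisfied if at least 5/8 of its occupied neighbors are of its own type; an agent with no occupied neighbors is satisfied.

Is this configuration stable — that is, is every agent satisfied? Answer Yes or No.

No

(1,1)2 0/2 unhappy
(1,2)1 1/2 unhappy
(1,4)1 0/1 unhappy
(2,1)1 2/3 ok
(2,2)1 3/4 ok
(2,3)1 1/3 unhappy
(2,4)2 1/3 unhappy
(3,1)1 2/3 ok
(3,2)2 1/4 unhappy
(3,3)2 2/4 unhappy
(3,4)2 2/2 ok
(4,1)1 2/2 ok
(4,2)1 2/3 ok
(4,3)1 1/2 unhappy
(5,4)1 0/1 unhappy
(6,1)1 0/1 unhappy
(6,2)2 1/2 unhappy
(6,3)2 2/2 ok
(6,4)2 1/2 unhappy
For instance (1,1) has only 0/2 same-type neighbors, below 5/8.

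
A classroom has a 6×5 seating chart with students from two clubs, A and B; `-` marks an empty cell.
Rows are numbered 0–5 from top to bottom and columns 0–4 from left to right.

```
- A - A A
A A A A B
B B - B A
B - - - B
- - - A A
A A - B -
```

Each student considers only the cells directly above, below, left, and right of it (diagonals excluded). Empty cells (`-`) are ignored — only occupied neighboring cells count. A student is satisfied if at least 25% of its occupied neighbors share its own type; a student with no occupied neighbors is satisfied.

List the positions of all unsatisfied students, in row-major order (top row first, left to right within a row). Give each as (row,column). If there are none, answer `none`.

(1,4), (2,3), (2,4), (3,4), (5,3)

Row 0: (0,1)A 1/1 ok · (0,3)A 2/2 ok · (0,4)A 1/2 ok
Row 1: (1,0)A 1/2 ok · (1,1)A 3/4 ok · (1,2)A 2/2 ok · (1,3)A 2/4 ok · (1,4)B 0/3 unhappy
Row 2: (2,0)B 2/3 ok · (2,1)B 1/2 ok · (2,3)B 0/2 unhappy · (2,4)A 0/3 unhappy
Row 3: (3,0)B 1/1 ok · (3,4)B 0/2 unhappy
Row 4: (4,3)A 1/2 ok · (4,4)A 1/2 ok
Row 5: (5,0)A 1/1 ok · (5,1)A 1/1 ok · (5,3)B 0/1 unhappy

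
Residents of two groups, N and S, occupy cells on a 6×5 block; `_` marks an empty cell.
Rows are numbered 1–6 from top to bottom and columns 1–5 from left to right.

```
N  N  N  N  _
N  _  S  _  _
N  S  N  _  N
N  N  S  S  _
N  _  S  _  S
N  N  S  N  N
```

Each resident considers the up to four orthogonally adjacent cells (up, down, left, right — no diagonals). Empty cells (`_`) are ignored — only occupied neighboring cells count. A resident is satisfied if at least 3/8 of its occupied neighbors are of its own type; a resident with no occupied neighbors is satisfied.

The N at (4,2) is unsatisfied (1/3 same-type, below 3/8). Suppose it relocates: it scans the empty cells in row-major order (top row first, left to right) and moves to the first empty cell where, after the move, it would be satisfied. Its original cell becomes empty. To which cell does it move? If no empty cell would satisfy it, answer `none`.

Vacating (4,2). Empty cells in order:
  (1,5): 1/1 same-type → satisfied — stop here.

(1,5)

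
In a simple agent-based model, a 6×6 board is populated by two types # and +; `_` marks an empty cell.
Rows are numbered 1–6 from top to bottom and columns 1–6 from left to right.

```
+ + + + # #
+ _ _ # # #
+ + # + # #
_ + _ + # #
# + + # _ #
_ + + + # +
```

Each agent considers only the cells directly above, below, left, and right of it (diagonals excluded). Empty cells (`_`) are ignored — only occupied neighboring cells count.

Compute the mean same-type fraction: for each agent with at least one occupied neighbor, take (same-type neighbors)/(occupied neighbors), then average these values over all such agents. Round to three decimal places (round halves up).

0.642

(1,1)+ 2/2
(1,2)+ 2/2
(1,3)+ 2/2
(1,4)+ 1/3
(1,5)# 2/3
(1,6)# 2/2
(2,1)+ 2/2
(2,4)# 1/3
(2,5)# 4/4
(2,6)# 3/3
(3,1)+ 2/2
(3,2)+ 2/3
(3,3)# 0/2
(3,4)+ 1/4
(3,5)# 3/4
(3,6)# 3/3
(4,2)+ 2/2
(4,4)+ 1/3
(4,5)# 2/3
(4,6)# 3/3
(5,1)# 0/1
(5,2)+ 3/4
(5,3)+ 2/3
(5,4)# 0/3
(5,6)# 1/2
(6,2)+ 2/2
(6,3)+ 3/3
(6,4)+ 1/3
(6,5)# 0/2
(6,6)+ 0/2
Sum over 30 agents: 2/2 + 2/2 + 2/2 + 1/3 + 2/3 + 2/2 + 2/2 + 1/3 + 4/4 + 3/3 + 2/2 + 2/3 + 0/2 + 1/4 + 3/4 + 3/3 + 2/2 + 1/3 + 2/3 + 3/3 + 0/1 + 3/4 + 2/3 + 0/3 + 1/2 + 2/2 + 3/3 + 1/3 + 0/2 + 0/2 = 77/4; mean = 77/4 ÷ 30 = 77/120 = 0.641666… → 0.642.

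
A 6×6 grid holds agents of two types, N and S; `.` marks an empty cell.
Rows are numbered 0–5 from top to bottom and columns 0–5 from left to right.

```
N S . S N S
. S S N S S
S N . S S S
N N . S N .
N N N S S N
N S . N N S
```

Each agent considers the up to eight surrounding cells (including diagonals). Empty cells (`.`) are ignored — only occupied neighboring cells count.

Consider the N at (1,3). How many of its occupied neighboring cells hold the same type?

Occupied neighbors of (1,3): (0,3)=S, (0,4)=N, (1,2)=S, (1,4)=S, (2,3)=S, (2,4)=S.
Same type (N): 1 of 6.

1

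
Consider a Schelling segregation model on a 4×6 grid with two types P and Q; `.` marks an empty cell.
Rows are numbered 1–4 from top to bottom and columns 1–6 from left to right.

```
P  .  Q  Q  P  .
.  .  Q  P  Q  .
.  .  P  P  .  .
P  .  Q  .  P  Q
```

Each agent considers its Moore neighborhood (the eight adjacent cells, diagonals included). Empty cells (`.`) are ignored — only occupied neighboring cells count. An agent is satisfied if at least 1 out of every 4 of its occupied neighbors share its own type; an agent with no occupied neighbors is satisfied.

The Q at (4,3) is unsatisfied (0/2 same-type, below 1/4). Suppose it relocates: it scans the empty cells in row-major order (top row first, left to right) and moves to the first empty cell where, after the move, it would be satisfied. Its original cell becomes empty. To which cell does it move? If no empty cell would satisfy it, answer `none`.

Vacating (4,3). Empty cells in order:
  (1,2): 2/3 same-type → satisfied — stop here.

(1,2)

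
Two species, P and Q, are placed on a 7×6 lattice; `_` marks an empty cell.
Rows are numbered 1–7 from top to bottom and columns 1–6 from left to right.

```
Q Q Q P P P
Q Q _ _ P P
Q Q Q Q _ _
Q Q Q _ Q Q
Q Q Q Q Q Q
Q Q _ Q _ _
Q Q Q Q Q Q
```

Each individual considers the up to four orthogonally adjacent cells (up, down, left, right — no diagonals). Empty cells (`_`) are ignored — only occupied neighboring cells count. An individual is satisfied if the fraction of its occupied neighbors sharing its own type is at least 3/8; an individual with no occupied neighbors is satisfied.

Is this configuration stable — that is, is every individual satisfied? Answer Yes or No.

Yes

Row 1: (1,1)Q 2/2 satisfied · (1,2)Q 3/3 satisfied · (1,3)Q 1/2 satisfied · (1,4)P 1/2 satisfied · (1,5)P 3/3 satisfied · (1,6)P 2/2 satisfied
Row 2: (2,1)Q 3/3 satisfied · (2,2)Q 3/3 satisfied · (2,5)P 2/2 satisfied · (2,6)P 2/2 satisfied
Row 3: (3,1)Q 3/3 satisfied · (3,2)Q 4/4 satisfied · (3,3)Q 3/3 satisfied · (3,4)Q 1/1 satisfied
Row 4: (4,1)Q 3/3 satisfied · (4,2)Q 4/4 satisfied · (4,3)Q 3/3 satisfied · (4,5)Q 2/2 satisfied · (4,6)Q 2/2 satisfied
Row 5: (5,1)Q 3/3 satisfied · (5,2)Q 4/4 satisfied · (5,3)Q 3/3 satisfied · (5,4)Q 3/3 satisfied · (5,5)Q 3/3 satisfied · (5,6)Q 2/2 satisfied
Row 6: (6,1)Q 3/3 satisfied · (6,2)Q 3/3 satisfied · (6,4)Q 2/2 satisfied
Row 7: (7,1)Q 2/2 satisfied · (7,2)Q 3/3 satisfied · (7,3)Q 2/2 satisfied · (7,4)Q 3/3 satisfied · (7,5)Q 2/2 satisfied · (7,6)Q 1/1 satisfied
All meet the threshold, so the configuration is stable.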